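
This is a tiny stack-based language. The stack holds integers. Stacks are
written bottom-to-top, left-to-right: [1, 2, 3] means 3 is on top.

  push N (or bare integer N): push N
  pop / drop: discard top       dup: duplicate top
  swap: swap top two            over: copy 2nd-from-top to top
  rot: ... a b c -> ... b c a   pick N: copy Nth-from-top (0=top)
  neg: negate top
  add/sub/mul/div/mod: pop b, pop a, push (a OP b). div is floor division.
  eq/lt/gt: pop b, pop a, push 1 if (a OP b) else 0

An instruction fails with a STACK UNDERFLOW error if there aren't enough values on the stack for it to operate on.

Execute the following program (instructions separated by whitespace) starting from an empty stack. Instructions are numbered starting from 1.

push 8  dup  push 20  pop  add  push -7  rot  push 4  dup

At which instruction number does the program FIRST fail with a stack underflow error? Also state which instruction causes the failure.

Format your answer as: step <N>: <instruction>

Answer: step 7: rot

Derivation:
Step 1 ('push 8'): stack = [8], depth = 1
Step 2 ('dup'): stack = [8, 8], depth = 2
Step 3 ('push 20'): stack = [8, 8, 20], depth = 3
Step 4 ('pop'): stack = [8, 8], depth = 2
Step 5 ('add'): stack = [16], depth = 1
Step 6 ('push -7'): stack = [16, -7], depth = 2
Step 7 ('rot'): needs 3 value(s) but depth is 2 — STACK UNDERFLOW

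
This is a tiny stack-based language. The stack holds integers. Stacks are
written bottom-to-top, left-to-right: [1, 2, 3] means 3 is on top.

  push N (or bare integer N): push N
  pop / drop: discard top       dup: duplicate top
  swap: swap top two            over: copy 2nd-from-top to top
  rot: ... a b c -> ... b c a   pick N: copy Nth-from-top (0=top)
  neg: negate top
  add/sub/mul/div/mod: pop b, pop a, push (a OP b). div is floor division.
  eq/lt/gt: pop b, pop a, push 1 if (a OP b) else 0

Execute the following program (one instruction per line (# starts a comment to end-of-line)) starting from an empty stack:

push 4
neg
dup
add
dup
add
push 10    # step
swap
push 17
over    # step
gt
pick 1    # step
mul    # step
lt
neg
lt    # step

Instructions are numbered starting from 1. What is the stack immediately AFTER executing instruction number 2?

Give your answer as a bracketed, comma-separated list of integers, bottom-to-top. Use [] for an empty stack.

Answer: [-4]

Derivation:
Step 1 ('push 4'): [4]
Step 2 ('neg'): [-4]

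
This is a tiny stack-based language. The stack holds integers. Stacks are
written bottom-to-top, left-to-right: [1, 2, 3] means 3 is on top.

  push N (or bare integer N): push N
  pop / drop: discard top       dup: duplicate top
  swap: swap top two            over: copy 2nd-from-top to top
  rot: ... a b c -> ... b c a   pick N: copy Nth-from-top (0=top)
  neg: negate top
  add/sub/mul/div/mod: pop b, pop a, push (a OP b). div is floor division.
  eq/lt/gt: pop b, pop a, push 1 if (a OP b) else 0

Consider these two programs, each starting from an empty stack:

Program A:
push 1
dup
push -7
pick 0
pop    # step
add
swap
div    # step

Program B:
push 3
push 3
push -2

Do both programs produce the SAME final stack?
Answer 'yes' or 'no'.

Answer: no

Derivation:
Program A trace:
  After 'push 1': [1]
  After 'dup': [1, 1]
  After 'push -7': [1, 1, -7]
  After 'pick 0': [1, 1, -7, -7]
  After 'pop': [1, 1, -7]
  After 'add': [1, -6]
  After 'swap': [-6, 1]
  After 'div': [-6]
Program A final stack: [-6]

Program B trace:
  After 'push 3': [3]
  After 'push 3': [3, 3]
  After 'push -2': [3, 3, -2]
Program B final stack: [3, 3, -2]
Same: no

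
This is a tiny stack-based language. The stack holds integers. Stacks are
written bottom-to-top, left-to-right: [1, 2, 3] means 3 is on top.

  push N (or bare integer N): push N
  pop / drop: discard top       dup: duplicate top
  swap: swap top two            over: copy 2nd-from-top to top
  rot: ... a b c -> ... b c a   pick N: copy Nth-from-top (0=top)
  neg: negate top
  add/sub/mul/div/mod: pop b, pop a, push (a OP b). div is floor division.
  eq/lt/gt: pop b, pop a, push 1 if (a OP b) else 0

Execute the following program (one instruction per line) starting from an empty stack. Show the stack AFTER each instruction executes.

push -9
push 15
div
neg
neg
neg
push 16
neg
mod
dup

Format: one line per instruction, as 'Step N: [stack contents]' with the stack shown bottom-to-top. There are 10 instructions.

Step 1: [-9]
Step 2: [-9, 15]
Step 3: [-1]
Step 4: [1]
Step 5: [-1]
Step 6: [1]
Step 7: [1, 16]
Step 8: [1, -16]
Step 9: [-15]
Step 10: [-15, -15]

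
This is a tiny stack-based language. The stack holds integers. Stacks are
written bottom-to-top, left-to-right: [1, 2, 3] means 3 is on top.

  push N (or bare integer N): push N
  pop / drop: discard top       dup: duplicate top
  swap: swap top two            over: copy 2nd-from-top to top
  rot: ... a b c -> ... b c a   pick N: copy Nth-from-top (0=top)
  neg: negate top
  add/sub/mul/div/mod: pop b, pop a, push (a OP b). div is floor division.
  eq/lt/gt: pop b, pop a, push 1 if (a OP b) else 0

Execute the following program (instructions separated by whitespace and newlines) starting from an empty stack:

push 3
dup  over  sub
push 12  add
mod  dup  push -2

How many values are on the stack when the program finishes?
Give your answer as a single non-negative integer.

After 'push 3': stack = [3] (depth 1)
After 'dup': stack = [3, 3] (depth 2)
After 'over': stack = [3, 3, 3] (depth 3)
After 'sub': stack = [3, 0] (depth 2)
After 'push 12': stack = [3, 0, 12] (depth 3)
After 'add': stack = [3, 12] (depth 2)
After 'mod': stack = [3] (depth 1)
After 'dup': stack = [3, 3] (depth 2)
After 'push -2': stack = [3, 3, -2] (depth 3)

Answer: 3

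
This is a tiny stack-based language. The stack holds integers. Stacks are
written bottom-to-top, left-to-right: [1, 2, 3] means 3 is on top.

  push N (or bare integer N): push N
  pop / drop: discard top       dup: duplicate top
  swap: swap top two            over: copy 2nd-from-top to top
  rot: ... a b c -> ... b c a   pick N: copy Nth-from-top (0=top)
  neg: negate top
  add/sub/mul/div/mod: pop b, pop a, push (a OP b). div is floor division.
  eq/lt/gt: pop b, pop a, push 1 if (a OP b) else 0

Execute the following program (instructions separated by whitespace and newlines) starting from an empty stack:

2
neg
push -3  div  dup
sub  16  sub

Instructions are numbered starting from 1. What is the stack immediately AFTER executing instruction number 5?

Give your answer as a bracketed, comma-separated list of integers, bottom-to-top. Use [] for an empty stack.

Answer: [0, 0]

Derivation:
Step 1 ('2'): [2]
Step 2 ('neg'): [-2]
Step 3 ('push -3'): [-2, -3]
Step 4 ('div'): [0]
Step 5 ('dup'): [0, 0]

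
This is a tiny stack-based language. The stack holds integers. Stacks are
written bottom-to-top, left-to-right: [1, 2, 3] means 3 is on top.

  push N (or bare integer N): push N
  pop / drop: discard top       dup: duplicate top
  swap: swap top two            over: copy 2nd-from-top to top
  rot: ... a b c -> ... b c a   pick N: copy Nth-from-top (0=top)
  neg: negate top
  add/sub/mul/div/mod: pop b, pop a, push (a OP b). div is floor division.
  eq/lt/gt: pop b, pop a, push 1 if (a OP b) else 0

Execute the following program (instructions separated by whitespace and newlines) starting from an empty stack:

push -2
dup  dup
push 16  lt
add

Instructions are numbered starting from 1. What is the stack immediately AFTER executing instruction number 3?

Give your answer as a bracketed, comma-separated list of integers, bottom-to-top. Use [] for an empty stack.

Answer: [-2, -2, -2]

Derivation:
Step 1 ('push -2'): [-2]
Step 2 ('dup'): [-2, -2]
Step 3 ('dup'): [-2, -2, -2]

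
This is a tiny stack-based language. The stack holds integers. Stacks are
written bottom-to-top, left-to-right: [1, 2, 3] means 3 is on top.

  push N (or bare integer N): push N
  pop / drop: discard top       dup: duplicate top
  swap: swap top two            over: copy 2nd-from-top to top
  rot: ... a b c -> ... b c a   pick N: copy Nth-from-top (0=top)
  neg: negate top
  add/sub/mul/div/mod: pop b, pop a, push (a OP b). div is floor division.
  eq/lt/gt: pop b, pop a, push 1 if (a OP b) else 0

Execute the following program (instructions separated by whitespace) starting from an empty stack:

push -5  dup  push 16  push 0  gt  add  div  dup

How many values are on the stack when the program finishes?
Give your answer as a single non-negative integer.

After 'push -5': stack = [-5] (depth 1)
After 'dup': stack = [-5, -5] (depth 2)
After 'push 16': stack = [-5, -5, 16] (depth 3)
After 'push 0': stack = [-5, -5, 16, 0] (depth 4)
After 'gt': stack = [-5, -5, 1] (depth 3)
After 'add': stack = [-5, -4] (depth 2)
After 'div': stack = [1] (depth 1)
After 'dup': stack = [1, 1] (depth 2)

Answer: 2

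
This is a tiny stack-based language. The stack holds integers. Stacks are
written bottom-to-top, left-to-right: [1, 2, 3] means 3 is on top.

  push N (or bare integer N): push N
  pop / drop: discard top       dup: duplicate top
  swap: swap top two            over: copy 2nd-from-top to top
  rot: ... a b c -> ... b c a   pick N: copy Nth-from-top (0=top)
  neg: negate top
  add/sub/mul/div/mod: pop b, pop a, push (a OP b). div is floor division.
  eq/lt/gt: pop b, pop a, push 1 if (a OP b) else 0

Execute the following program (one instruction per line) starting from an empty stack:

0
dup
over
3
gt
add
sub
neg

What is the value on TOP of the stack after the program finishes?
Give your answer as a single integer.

Answer: 0

Derivation:
After 'push 0': [0]
After 'dup': [0, 0]
After 'over': [0, 0, 0]
After 'push 3': [0, 0, 0, 3]
After 'gt': [0, 0, 0]
After 'add': [0, 0]
After 'sub': [0]
After 'neg': [0]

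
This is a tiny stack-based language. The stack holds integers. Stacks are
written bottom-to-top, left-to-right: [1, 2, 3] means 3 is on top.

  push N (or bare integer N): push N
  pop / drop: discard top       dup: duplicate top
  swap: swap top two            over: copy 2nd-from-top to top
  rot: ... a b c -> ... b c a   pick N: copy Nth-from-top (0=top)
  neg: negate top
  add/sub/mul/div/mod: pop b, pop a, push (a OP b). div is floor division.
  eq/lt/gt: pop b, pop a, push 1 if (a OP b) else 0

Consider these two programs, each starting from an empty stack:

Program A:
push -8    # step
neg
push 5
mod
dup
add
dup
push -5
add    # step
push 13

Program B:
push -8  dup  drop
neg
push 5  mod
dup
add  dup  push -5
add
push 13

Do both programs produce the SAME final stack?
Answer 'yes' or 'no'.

Answer: yes

Derivation:
Program A trace:
  After 'push -8': [-8]
  After 'neg': [8]
  After 'push 5': [8, 5]
  After 'mod': [3]
  After 'dup': [3, 3]
  After 'add': [6]
  After 'dup': [6, 6]
  After 'push -5': [6, 6, -5]
  After 'add': [6, 1]
  After 'push 13': [6, 1, 13]
Program A final stack: [6, 1, 13]

Program B trace:
  After 'push -8': [-8]
  After 'dup': [-8, -8]
  After 'drop': [-8]
  After 'neg': [8]
  After 'push 5': [8, 5]
  After 'mod': [3]
  After 'dup': [3, 3]
  After 'add': [6]
  After 'dup': [6, 6]
  After 'push -5': [6, 6, -5]
  After 'add': [6, 1]
  After 'push 13': [6, 1, 13]
Program B final stack: [6, 1, 13]
Same: yes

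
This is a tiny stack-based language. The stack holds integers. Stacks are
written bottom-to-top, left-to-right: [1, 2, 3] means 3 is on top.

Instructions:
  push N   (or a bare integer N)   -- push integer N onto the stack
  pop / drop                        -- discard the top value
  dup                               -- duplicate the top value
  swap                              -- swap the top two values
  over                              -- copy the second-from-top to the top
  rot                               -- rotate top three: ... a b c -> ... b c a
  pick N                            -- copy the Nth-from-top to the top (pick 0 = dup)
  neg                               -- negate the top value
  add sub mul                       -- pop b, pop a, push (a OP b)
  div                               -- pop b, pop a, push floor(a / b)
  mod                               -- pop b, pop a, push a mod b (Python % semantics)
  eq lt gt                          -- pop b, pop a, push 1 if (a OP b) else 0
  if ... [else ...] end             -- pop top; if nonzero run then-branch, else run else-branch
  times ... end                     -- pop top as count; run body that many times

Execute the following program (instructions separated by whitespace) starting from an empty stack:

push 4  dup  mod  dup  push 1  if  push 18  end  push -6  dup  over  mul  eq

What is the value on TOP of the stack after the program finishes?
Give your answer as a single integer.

After 'push 4': [4]
After 'dup': [4, 4]
After 'mod': [0]
After 'dup': [0, 0]
After 'push 1': [0, 0, 1]
After 'if': [0, 0]
After 'push 18': [0, 0, 18]
After 'push -6': [0, 0, 18, -6]
After 'dup': [0, 0, 18, -6, -6]
After 'over': [0, 0, 18, -6, -6, -6]
After 'mul': [0, 0, 18, -6, 36]
After 'eq': [0, 0, 18, 0]

Answer: 0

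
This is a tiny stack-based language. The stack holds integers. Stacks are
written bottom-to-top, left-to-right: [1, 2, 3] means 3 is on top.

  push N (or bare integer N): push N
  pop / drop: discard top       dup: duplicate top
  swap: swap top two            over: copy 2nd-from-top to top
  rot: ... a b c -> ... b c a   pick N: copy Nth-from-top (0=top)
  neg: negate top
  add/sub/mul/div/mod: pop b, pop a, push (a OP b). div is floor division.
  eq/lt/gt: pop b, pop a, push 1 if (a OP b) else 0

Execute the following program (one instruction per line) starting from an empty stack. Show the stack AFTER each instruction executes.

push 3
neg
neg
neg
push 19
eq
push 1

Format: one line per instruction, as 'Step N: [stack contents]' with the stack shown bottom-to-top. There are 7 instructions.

Step 1: [3]
Step 2: [-3]
Step 3: [3]
Step 4: [-3]
Step 5: [-3, 19]
Step 6: [0]
Step 7: [0, 1]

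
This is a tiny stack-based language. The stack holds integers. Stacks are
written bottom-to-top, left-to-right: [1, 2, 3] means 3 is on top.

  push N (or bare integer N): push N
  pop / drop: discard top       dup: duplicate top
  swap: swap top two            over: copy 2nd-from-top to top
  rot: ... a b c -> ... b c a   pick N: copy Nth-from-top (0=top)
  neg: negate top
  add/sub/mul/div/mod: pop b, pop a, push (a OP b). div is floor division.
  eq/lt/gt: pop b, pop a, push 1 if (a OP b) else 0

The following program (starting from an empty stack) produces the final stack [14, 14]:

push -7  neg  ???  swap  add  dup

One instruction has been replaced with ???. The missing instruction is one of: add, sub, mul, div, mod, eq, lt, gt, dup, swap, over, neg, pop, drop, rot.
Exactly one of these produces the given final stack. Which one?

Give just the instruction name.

Answer: dup

Derivation:
Stack before ???: [7]
Stack after ???:  [7, 7]
The instruction that transforms [7] -> [7, 7] is: dup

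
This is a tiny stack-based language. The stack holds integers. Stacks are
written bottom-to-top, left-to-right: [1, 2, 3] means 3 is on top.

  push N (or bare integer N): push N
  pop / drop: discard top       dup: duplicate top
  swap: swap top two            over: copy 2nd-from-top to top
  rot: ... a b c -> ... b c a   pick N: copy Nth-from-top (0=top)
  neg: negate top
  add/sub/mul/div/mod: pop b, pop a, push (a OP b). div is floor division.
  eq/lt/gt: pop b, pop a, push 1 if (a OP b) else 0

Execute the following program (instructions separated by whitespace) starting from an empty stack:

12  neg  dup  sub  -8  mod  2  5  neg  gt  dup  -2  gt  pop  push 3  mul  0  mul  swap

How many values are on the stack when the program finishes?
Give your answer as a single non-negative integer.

Answer: 2

Derivation:
After 'push 12': stack = [12] (depth 1)
After 'neg': stack = [-12] (depth 1)
After 'dup': stack = [-12, -12] (depth 2)
After 'sub': stack = [0] (depth 1)
After 'push -8': stack = [0, -8] (depth 2)
After 'mod': stack = [0] (depth 1)
After 'push 2': stack = [0, 2] (depth 2)
After 'push 5': stack = [0, 2, 5] (depth 3)
After 'neg': stack = [0, 2, -5] (depth 3)
After 'gt': stack = [0, 1] (depth 2)
After 'dup': stack = [0, 1, 1] (depth 3)
After 'push -2': stack = [0, 1, 1, -2] (depth 4)
After 'gt': stack = [0, 1, 1] (depth 3)
After 'pop': stack = [0, 1] (depth 2)
After 'push 3': stack = [0, 1, 3] (depth 3)
After 'mul': stack = [0, 3] (depth 2)
After 'push 0': stack = [0, 3, 0] (depth 3)
After 'mul': stack = [0, 0] (depth 2)
After 'swap': stack = [0, 0] (depth 2)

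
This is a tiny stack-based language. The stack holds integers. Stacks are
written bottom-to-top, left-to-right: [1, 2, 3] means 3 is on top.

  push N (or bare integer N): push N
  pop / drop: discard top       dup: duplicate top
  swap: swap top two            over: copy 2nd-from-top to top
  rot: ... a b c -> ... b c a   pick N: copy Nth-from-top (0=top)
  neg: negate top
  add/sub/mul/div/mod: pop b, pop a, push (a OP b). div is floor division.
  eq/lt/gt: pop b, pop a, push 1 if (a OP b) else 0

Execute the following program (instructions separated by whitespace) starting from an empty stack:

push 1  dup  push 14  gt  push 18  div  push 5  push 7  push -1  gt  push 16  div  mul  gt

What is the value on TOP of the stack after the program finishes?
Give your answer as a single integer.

After 'push 1': [1]
After 'dup': [1, 1]
After 'push 14': [1, 1, 14]
After 'gt': [1, 0]
After 'push 18': [1, 0, 18]
After 'div': [1, 0]
After 'push 5': [1, 0, 5]
After 'push 7': [1, 0, 5, 7]
After 'push -1': [1, 0, 5, 7, -1]
After 'gt': [1, 0, 5, 1]
After 'push 16': [1, 0, 5, 1, 16]
After 'div': [1, 0, 5, 0]
After 'mul': [1, 0, 0]
After 'gt': [1, 0]

Answer: 0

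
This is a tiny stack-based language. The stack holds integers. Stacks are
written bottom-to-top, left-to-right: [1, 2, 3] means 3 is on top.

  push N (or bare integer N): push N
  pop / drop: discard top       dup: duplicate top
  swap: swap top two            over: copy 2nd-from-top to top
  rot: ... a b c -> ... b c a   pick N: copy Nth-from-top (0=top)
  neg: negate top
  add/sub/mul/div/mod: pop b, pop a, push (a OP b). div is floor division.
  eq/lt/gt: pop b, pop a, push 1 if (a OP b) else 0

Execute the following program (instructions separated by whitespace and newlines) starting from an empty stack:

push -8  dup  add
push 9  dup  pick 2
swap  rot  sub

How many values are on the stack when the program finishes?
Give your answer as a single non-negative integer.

Answer: 3

Derivation:
After 'push -8': stack = [-8] (depth 1)
After 'dup': stack = [-8, -8] (depth 2)
After 'add': stack = [-16] (depth 1)
After 'push 9': stack = [-16, 9] (depth 2)
After 'dup': stack = [-16, 9, 9] (depth 3)
After 'pick 2': stack = [-16, 9, 9, -16] (depth 4)
After 'swap': stack = [-16, 9, -16, 9] (depth 4)
After 'rot': stack = [-16, -16, 9, 9] (depth 4)
After 'sub': stack = [-16, -16, 0] (depth 3)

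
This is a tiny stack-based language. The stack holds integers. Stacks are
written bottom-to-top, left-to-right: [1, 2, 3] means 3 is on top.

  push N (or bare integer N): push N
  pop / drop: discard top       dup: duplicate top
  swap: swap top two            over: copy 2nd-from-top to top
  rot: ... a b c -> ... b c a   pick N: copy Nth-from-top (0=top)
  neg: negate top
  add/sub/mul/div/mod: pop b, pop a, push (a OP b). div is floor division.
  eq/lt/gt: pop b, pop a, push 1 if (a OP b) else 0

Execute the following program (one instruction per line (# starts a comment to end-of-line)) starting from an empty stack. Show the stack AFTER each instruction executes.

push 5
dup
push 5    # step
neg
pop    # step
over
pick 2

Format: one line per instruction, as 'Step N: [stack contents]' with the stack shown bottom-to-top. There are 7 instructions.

Step 1: [5]
Step 2: [5, 5]
Step 3: [5, 5, 5]
Step 4: [5, 5, -5]
Step 5: [5, 5]
Step 6: [5, 5, 5]
Step 7: [5, 5, 5, 5]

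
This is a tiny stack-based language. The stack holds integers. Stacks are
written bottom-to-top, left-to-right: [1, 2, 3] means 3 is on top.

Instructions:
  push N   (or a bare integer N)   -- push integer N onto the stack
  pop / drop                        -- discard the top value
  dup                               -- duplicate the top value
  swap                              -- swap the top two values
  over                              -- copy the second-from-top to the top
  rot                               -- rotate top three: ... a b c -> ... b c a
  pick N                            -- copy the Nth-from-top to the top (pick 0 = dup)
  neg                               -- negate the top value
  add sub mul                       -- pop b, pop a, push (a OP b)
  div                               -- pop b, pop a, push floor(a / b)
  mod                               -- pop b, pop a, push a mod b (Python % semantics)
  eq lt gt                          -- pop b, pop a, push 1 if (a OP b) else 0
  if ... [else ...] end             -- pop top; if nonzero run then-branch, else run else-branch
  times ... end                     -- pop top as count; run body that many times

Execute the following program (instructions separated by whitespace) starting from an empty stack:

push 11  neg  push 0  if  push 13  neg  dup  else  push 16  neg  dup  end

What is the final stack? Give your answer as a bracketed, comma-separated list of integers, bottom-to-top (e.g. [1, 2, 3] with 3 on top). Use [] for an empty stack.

After 'push 11': [11]
After 'neg': [-11]
After 'push 0': [-11, 0]
After 'if': [-11]
After 'push 16': [-11, 16]
After 'neg': [-11, -16]
After 'dup': [-11, -16, -16]

Answer: [-11, -16, -16]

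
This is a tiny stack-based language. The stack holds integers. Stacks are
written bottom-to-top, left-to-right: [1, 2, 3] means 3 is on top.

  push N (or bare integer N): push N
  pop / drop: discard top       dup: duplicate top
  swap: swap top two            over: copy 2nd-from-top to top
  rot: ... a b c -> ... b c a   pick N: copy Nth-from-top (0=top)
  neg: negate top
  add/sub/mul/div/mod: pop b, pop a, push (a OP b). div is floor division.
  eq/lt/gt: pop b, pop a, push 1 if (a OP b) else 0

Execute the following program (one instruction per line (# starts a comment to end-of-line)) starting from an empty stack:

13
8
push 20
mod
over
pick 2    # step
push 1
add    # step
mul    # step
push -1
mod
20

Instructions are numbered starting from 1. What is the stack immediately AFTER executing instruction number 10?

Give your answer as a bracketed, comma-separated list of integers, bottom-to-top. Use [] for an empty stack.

Answer: [13, 8, 182, -1]

Derivation:
Step 1 ('13'): [13]
Step 2 ('8'): [13, 8]
Step 3 ('push 20'): [13, 8, 20]
Step 4 ('mod'): [13, 8]
Step 5 ('over'): [13, 8, 13]
Step 6 ('pick 2'): [13, 8, 13, 13]
Step 7 ('push 1'): [13, 8, 13, 13, 1]
Step 8 ('add'): [13, 8, 13, 14]
Step 9 ('mul'): [13, 8, 182]
Step 10 ('push -1'): [13, 8, 182, -1]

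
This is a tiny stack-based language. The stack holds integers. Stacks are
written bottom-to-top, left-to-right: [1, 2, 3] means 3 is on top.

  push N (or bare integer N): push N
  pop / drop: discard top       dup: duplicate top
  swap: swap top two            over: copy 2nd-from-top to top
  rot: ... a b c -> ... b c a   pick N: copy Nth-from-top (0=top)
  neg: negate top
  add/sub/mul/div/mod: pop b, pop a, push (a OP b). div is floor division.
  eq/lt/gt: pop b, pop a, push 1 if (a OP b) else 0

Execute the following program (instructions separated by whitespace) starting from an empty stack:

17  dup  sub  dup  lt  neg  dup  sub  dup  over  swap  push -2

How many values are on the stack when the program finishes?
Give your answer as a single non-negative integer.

Answer: 4

Derivation:
After 'push 17': stack = [17] (depth 1)
After 'dup': stack = [17, 17] (depth 2)
After 'sub': stack = [0] (depth 1)
After 'dup': stack = [0, 0] (depth 2)
After 'lt': stack = [0] (depth 1)
After 'neg': stack = [0] (depth 1)
After 'dup': stack = [0, 0] (depth 2)
After 'sub': stack = [0] (depth 1)
After 'dup': stack = [0, 0] (depth 2)
After 'over': stack = [0, 0, 0] (depth 3)
After 'swap': stack = [0, 0, 0] (depth 3)
After 'push -2': stack = [0, 0, 0, -2] (depth 4)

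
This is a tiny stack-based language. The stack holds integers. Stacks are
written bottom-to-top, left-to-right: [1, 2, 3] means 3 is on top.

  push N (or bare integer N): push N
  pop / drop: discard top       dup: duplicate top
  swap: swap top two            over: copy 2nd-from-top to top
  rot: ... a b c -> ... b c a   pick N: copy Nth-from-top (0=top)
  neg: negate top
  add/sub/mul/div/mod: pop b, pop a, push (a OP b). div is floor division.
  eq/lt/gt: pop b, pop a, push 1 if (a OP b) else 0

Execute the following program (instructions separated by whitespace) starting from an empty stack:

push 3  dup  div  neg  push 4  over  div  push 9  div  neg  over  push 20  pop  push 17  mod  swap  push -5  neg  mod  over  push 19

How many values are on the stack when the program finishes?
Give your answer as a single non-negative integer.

Answer: 5

Derivation:
After 'push 3': stack = [3] (depth 1)
After 'dup': stack = [3, 3] (depth 2)
After 'div': stack = [1] (depth 1)
After 'neg': stack = [-1] (depth 1)
After 'push 4': stack = [-1, 4] (depth 2)
After 'over': stack = [-1, 4, -1] (depth 3)
After 'div': stack = [-1, -4] (depth 2)
After 'push 9': stack = [-1, -4, 9] (depth 3)
After 'div': stack = [-1, -1] (depth 2)
After 'neg': stack = [-1, 1] (depth 2)
  ...
After 'push 20': stack = [-1, 1, -1, 20] (depth 4)
After 'pop': stack = [-1, 1, -1] (depth 3)
After 'push 17': stack = [-1, 1, -1, 17] (depth 4)
After 'mod': stack = [-1, 1, 16] (depth 3)
After 'swap': stack = [-1, 16, 1] (depth 3)
After 'push -5': stack = [-1, 16, 1, -5] (depth 4)
After 'neg': stack = [-1, 16, 1, 5] (depth 4)
After 'mod': stack = [-1, 16, 1] (depth 3)
After 'over': stack = [-1, 16, 1, 16] (depth 4)
After 'push 19': stack = [-1, 16, 1, 16, 19] (depth 5)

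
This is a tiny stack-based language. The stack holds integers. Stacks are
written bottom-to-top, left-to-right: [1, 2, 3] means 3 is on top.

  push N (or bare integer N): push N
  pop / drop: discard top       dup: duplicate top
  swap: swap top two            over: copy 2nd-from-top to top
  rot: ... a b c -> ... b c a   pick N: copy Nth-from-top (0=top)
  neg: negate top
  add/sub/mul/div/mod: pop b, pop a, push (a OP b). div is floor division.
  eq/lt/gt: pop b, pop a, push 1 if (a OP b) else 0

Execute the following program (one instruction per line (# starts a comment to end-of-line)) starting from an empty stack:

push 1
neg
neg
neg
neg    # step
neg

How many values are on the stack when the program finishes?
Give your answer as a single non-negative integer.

After 'push 1': stack = [1] (depth 1)
After 'neg': stack = [-1] (depth 1)
After 'neg': stack = [1] (depth 1)
After 'neg': stack = [-1] (depth 1)
After 'neg': stack = [1] (depth 1)
After 'neg': stack = [-1] (depth 1)

Answer: 1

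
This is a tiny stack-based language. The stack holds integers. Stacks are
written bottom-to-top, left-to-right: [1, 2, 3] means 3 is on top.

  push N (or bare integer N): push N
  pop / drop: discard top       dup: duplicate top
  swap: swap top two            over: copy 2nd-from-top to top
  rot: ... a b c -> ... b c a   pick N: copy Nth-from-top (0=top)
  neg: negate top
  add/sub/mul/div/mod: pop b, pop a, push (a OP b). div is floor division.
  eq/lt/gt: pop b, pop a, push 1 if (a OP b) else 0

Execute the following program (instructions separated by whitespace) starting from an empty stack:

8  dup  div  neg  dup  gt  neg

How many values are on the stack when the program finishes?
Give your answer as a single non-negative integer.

After 'push 8': stack = [8] (depth 1)
After 'dup': stack = [8, 8] (depth 2)
After 'div': stack = [1] (depth 1)
After 'neg': stack = [-1] (depth 1)
After 'dup': stack = [-1, -1] (depth 2)
After 'gt': stack = [0] (depth 1)
After 'neg': stack = [0] (depth 1)

Answer: 1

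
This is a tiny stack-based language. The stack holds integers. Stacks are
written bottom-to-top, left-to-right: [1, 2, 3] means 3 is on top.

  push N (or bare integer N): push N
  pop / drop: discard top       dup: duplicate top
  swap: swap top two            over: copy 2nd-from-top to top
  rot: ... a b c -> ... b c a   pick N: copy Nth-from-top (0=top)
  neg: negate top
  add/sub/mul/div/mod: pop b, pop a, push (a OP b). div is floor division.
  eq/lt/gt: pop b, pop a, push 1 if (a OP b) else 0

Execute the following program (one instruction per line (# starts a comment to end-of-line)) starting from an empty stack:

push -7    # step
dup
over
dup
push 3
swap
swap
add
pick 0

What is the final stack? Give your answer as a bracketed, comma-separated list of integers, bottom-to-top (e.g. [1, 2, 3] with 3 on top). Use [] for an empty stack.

After 'push -7': [-7]
After 'dup': [-7, -7]
After 'over': [-7, -7, -7]
After 'dup': [-7, -7, -7, -7]
After 'push 3': [-7, -7, -7, -7, 3]
After 'swap': [-7, -7, -7, 3, -7]
After 'swap': [-7, -7, -7, -7, 3]
After 'add': [-7, -7, -7, -4]
After 'pick 0': [-7, -7, -7, -4, -4]

Answer: [-7, -7, -7, -4, -4]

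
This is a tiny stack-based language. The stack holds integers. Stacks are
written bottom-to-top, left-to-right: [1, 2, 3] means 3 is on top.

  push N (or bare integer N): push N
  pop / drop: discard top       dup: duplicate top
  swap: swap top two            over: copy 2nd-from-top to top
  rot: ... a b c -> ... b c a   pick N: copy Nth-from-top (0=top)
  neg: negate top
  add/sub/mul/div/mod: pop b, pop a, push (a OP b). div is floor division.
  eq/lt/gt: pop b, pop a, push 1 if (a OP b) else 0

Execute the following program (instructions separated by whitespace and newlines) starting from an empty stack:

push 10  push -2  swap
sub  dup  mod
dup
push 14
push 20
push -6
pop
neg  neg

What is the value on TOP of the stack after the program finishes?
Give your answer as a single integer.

Answer: 20

Derivation:
After 'push 10': [10]
After 'push -2': [10, -2]
After 'swap': [-2, 10]
After 'sub': [-12]
After 'dup': [-12, -12]
After 'mod': [0]
After 'dup': [0, 0]
After 'push 14': [0, 0, 14]
After 'push 20': [0, 0, 14, 20]
After 'push -6': [0, 0, 14, 20, -6]
After 'pop': [0, 0, 14, 20]
After 'neg': [0, 0, 14, -20]
After 'neg': [0, 0, 14, 20]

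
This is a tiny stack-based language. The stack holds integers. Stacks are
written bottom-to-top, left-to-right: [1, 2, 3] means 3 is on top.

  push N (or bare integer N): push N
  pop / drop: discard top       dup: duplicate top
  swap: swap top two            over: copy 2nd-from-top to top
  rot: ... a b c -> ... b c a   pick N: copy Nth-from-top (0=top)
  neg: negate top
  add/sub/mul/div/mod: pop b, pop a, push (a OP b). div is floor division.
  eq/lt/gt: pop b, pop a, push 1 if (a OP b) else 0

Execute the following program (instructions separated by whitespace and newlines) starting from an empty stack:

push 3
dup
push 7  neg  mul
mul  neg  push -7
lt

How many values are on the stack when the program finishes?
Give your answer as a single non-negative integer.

After 'push 3': stack = [3] (depth 1)
After 'dup': stack = [3, 3] (depth 2)
After 'push 7': stack = [3, 3, 7] (depth 3)
After 'neg': stack = [3, 3, -7] (depth 3)
After 'mul': stack = [3, -21] (depth 2)
After 'mul': stack = [-63] (depth 1)
After 'neg': stack = [63] (depth 1)
After 'push -7': stack = [63, -7] (depth 2)
After 'lt': stack = [0] (depth 1)

Answer: 1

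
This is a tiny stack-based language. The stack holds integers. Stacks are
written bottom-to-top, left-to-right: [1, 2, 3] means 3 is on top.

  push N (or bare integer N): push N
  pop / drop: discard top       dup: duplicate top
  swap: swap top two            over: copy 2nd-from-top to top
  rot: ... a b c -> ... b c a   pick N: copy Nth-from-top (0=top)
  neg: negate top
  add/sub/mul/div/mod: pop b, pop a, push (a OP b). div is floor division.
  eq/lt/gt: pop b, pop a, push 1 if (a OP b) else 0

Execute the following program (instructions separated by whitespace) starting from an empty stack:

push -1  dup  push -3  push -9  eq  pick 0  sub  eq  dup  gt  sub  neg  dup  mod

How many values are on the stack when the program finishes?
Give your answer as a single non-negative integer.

After 'push -1': stack = [-1] (depth 1)
After 'dup': stack = [-1, -1] (depth 2)
After 'push -3': stack = [-1, -1, -3] (depth 3)
After 'push -9': stack = [-1, -1, -3, -9] (depth 4)
After 'eq': stack = [-1, -1, 0] (depth 3)
After 'pick 0': stack = [-1, -1, 0, 0] (depth 4)
After 'sub': stack = [-1, -1, 0] (depth 3)
After 'eq': stack = [-1, 0] (depth 2)
After 'dup': stack = [-1, 0, 0] (depth 3)
After 'gt': stack = [-1, 0] (depth 2)
After 'sub': stack = [-1] (depth 1)
After 'neg': stack = [1] (depth 1)
After 'dup': stack = [1, 1] (depth 2)
After 'mod': stack = [0] (depth 1)

Answer: 1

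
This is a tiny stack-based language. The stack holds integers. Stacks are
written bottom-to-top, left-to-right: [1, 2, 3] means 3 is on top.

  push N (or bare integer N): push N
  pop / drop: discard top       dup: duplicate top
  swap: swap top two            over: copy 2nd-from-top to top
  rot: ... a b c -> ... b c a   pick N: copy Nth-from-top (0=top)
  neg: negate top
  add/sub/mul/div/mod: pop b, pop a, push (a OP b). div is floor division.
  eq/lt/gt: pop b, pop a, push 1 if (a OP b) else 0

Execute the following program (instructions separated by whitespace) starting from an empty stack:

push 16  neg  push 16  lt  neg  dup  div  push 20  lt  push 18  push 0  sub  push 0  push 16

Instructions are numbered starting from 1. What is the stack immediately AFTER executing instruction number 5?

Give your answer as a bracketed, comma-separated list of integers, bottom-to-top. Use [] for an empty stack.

Step 1 ('push 16'): [16]
Step 2 ('neg'): [-16]
Step 3 ('push 16'): [-16, 16]
Step 4 ('lt'): [1]
Step 5 ('neg'): [-1]

Answer: [-1]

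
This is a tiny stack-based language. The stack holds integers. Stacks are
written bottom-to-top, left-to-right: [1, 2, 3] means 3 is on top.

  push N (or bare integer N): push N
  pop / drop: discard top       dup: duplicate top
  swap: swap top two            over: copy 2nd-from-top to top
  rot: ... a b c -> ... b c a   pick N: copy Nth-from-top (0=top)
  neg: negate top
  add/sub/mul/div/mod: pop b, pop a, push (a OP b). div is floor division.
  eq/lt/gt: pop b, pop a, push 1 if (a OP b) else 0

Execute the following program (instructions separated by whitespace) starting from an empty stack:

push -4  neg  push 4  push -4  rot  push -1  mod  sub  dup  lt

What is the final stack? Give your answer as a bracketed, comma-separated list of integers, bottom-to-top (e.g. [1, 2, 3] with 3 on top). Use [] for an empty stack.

Answer: [4, 0]

Derivation:
After 'push -4': [-4]
After 'neg': [4]
After 'push 4': [4, 4]
After 'push -4': [4, 4, -4]
After 'rot': [4, -4, 4]
After 'push -1': [4, -4, 4, -1]
After 'mod': [4, -4, 0]
After 'sub': [4, -4]
After 'dup': [4, -4, -4]
After 'lt': [4, 0]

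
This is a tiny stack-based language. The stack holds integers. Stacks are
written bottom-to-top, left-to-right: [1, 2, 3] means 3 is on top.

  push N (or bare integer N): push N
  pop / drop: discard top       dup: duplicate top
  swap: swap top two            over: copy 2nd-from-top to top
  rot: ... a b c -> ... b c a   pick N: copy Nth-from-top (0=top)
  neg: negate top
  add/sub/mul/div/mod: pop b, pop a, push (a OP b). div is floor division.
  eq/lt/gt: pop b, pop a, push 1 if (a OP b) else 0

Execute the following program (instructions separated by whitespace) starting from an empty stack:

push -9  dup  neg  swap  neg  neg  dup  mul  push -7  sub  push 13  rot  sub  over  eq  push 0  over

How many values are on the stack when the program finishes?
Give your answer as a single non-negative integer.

After 'push -9': stack = [-9] (depth 1)
After 'dup': stack = [-9, -9] (depth 2)
After 'neg': stack = [-9, 9] (depth 2)
After 'swap': stack = [9, -9] (depth 2)
After 'neg': stack = [9, 9] (depth 2)
After 'neg': stack = [9, -9] (depth 2)
After 'dup': stack = [9, -9, -9] (depth 3)
After 'mul': stack = [9, 81] (depth 2)
After 'push -7': stack = [9, 81, -7] (depth 3)
After 'sub': stack = [9, 88] (depth 2)
After 'push 13': stack = [9, 88, 13] (depth 3)
After 'rot': stack = [88, 13, 9] (depth 3)
After 'sub': stack = [88, 4] (depth 2)
After 'over': stack = [88, 4, 88] (depth 3)
After 'eq': stack = [88, 0] (depth 2)
After 'push 0': stack = [88, 0, 0] (depth 3)
After 'over': stack = [88, 0, 0, 0] (depth 4)

Answer: 4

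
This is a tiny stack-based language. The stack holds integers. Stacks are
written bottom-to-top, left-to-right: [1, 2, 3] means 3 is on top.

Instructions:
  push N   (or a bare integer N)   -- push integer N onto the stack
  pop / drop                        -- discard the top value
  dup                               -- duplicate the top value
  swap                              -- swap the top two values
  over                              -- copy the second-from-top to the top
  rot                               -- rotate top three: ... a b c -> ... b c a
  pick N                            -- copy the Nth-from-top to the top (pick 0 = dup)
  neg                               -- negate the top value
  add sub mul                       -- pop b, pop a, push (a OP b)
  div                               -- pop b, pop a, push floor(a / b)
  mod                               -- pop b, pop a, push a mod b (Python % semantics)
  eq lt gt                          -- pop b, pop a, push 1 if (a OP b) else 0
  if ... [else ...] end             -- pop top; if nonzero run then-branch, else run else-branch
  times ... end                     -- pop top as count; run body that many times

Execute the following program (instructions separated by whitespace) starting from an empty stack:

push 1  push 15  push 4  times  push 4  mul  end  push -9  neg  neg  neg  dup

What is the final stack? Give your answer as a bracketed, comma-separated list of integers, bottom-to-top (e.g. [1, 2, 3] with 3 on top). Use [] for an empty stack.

After 'push 1': [1]
After 'push 15': [1, 15]
After 'push 4': [1, 15, 4]
After 'times': [1, 15]
After 'push 4': [1, 15, 4]
After 'mul': [1, 60]
After 'push 4': [1, 60, 4]
After 'mul': [1, 240]
After 'push 4': [1, 240, 4]
After 'mul': [1, 960]
After 'push 4': [1, 960, 4]
After 'mul': [1, 3840]
After 'push -9': [1, 3840, -9]
After 'neg': [1, 3840, 9]
After 'neg': [1, 3840, -9]
After 'neg': [1, 3840, 9]
After 'dup': [1, 3840, 9, 9]

Answer: [1, 3840, 9, 9]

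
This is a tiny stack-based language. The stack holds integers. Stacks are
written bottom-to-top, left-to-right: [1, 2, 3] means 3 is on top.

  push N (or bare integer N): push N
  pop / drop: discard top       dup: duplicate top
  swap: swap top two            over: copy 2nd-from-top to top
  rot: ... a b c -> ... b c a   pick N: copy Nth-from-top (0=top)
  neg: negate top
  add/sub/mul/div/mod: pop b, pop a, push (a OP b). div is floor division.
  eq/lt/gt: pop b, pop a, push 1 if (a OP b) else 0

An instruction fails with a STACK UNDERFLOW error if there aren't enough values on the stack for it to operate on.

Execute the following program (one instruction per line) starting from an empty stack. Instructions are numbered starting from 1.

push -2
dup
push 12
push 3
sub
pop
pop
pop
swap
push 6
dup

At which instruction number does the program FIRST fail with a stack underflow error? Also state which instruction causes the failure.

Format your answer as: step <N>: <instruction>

Answer: step 9: swap

Derivation:
Step 1 ('push -2'): stack = [-2], depth = 1
Step 2 ('dup'): stack = [-2, -2], depth = 2
Step 3 ('push 12'): stack = [-2, -2, 12], depth = 3
Step 4 ('push 3'): stack = [-2, -2, 12, 3], depth = 4
Step 5 ('sub'): stack = [-2, -2, 9], depth = 3
Step 6 ('pop'): stack = [-2, -2], depth = 2
Step 7 ('pop'): stack = [-2], depth = 1
Step 8 ('pop'): stack = [], depth = 0
Step 9 ('swap'): needs 2 value(s) but depth is 0 — STACK UNDERFLOW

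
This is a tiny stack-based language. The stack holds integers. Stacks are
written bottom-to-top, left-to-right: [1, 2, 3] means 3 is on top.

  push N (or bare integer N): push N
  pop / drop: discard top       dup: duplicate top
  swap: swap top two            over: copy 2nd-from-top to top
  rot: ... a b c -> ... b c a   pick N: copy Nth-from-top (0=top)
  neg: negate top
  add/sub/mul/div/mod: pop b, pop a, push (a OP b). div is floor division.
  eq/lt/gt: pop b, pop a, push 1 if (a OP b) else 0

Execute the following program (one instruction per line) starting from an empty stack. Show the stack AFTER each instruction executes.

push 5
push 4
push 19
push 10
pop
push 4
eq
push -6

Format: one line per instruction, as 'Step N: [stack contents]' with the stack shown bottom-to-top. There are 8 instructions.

Step 1: [5]
Step 2: [5, 4]
Step 3: [5, 4, 19]
Step 4: [5, 4, 19, 10]
Step 5: [5, 4, 19]
Step 6: [5, 4, 19, 4]
Step 7: [5, 4, 0]
Step 8: [5, 4, 0, -6]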